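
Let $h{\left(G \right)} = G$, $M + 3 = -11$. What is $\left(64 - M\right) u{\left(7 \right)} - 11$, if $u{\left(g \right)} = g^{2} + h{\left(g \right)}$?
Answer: $4357$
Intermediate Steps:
$M = -14$ ($M = -3 - 11 = -14$)
$u{\left(g \right)} = g + g^{2}$ ($u{\left(g \right)} = g^{2} + g = g + g^{2}$)
$\left(64 - M\right) u{\left(7 \right)} - 11 = \left(64 - -14\right) 7 \left(1 + 7\right) - 11 = \left(64 + 14\right) 7 \cdot 8 - 11 = 78 \cdot 56 - 11 = 4368 - 11 = 4357$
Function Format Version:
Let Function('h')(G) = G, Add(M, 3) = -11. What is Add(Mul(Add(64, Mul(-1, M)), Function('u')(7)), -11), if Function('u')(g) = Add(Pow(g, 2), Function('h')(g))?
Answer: 4357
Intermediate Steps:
M = -14 (M = Add(-3, -11) = -14)
Function('u')(g) = Add(g, Pow(g, 2)) (Function('u')(g) = Add(Pow(g, 2), g) = Add(g, Pow(g, 2)))
Add(Mul(Add(64, Mul(-1, M)), Function('u')(7)), -11) = Add(Mul(Add(64, Mul(-1, -14)), Mul(7, Add(1, 7))), -11) = Add(Mul(Add(64, 14), Mul(7, 8)), -11) = Add(Mul(78, 56), -11) = Add(4368, -11) = 4357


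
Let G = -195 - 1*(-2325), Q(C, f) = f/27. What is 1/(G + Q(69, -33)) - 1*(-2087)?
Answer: 39984842/19159 ≈ 2087.0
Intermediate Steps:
Q(C, f) = f/27 (Q(C, f) = f*(1/27) = f/27)
G = 2130 (G = -195 + 2325 = 2130)
1/(G + Q(69, -33)) - 1*(-2087) = 1/(2130 + (1/27)*(-33)) - 1*(-2087) = 1/(2130 - 11/9) + 2087 = 1/(19159/9) + 2087 = 9/19159 + 2087 = 39984842/19159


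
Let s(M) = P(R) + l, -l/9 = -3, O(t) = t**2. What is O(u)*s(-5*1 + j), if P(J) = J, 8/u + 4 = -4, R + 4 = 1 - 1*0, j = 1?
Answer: 24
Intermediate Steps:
R = -3 (R = -4 + (1 - 1*0) = -4 + (1 + 0) = -4 + 1 = -3)
u = -1 (u = 8/(-4 - 4) = 8/(-8) = 8*(-1/8) = -1)
l = 27 (l = -9*(-3) = 27)
s(M) = 24 (s(M) = -3 + 27 = 24)
O(u)*s(-5*1 + j) = (-1)**2*24 = 1*24 = 24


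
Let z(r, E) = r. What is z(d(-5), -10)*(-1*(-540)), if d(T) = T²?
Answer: 13500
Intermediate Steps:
z(d(-5), -10)*(-1*(-540)) = (-5)²*(-1*(-540)) = 25*540 = 13500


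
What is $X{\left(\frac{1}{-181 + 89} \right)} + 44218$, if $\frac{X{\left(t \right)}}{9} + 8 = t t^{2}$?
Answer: $\frac{34375960439}{778688} \approx 44146.0$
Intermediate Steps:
$X{\left(t \right)} = -72 + 9 t^{3}$ ($X{\left(t \right)} = -72 + 9 t t^{2} = -72 + 9 t^{3}$)
$X{\left(\frac{1}{-181 + 89} \right)} + 44218 = \left(-72 + 9 \left(\frac{1}{-181 + 89}\right)^{3}\right) + 44218 = \left(-72 + 9 \left(\frac{1}{-92}\right)^{3}\right) + 44218 = \left(-72 + 9 \left(- \frac{1}{92}\right)^{3}\right) + 44218 = \left(-72 + 9 \left(- \frac{1}{778688}\right)\right) + 44218 = \left(-72 - \frac{9}{778688}\right) + 44218 = - \frac{56065545}{778688} + 44218 = \frac{34375960439}{778688}$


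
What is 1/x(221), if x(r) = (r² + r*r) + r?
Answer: 1/97903 ≈ 1.0214e-5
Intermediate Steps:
x(r) = r + 2*r² (x(r) = (r² + r²) + r = 2*r² + r = r + 2*r²)
1/x(221) = 1/(221*(1 + 2*221)) = 1/(221*(1 + 442)) = 1/(221*443) = 1/97903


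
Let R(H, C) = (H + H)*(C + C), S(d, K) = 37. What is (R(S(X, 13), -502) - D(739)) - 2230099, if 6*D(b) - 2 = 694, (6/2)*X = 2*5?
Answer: -2304511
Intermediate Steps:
X = 10/3 (X = (2*5)/3 = (1/3)*10 = 10/3 ≈ 3.3333)
R(H, C) = 4*C*H (R(H, C) = (2*H)*(2*C) = 4*C*H)
D(b) = 116 (D(b) = 1/3 + (1/6)*694 = 1/3 + 347/3 = 116)
(R(S(X, 13), -502) - D(739)) - 2230099 = (4*(-502)*37 - 1*116) - 2230099 = (-74296 - 116) - 2230099 = -74412 - 2230099 = -2304511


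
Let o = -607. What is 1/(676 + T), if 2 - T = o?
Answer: 1/1285 ≈ 0.00077821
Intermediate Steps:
T = 609 (T = 2 - 1*(-607) = 2 + 607 = 609)
1/(676 + T) = 1/(676 + 609) = 1/1285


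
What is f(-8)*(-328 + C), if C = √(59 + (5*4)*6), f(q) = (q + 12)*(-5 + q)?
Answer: 17056 - 52*√179 ≈ 16360.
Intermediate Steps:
f(q) = (-5 + q)*(12 + q) (f(q) = (12 + q)*(-5 + q) = (-5 + q)*(12 + q))
C = √179 (C = √(59 + 20*6) = √(59 + 120) = √179 ≈ 13.379)
f(-8)*(-328 + C) = (-60 + (-8)² + 7*(-8))*(-328 + √179) = (-60 + 64 - 56)*(-328 + √179) = -52*(-328 + √179) = 17056 - 52*√179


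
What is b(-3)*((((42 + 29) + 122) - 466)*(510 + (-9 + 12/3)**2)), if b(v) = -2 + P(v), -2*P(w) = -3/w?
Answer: 730275/2 ≈ 3.6514e+5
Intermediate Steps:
P(w) = 3/(2*w) (P(w) = -(-3)/(2*w) = 3/(2*w))
b(v) = -2 + 3/(2*v)
b(-3)*((((42 + 29) + 122) - 466)*(510 + (-9 + 12/3)**2)) = (-2 + (3/2)/(-3))*((((42 + 29) + 122) - 466)*(510 + (-9 + 12/3)**2)) = (-2 + (3/2)*(-1/3))*(((71 + 122) - 466)*(510 + (-9 + 12*(1/3))**2)) = (-2 - 1/2)*((193 - 466)*(510 + (-9 + 4)**2)) = -(-1365)*(510 + (-5)**2)/2 = -(-1365)*(510 + 25)/2 = -(-1365)*535/2 = -5/2*(-146055) = 730275/2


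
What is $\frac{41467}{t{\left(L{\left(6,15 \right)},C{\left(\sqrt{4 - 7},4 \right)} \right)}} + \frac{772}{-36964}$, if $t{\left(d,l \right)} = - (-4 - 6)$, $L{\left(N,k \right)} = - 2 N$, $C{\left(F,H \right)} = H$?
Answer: $\frac{383194617}{92410} \approx 4146.7$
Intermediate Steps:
$t{\left(d,l \right)} = 10$ ($t{\left(d,l \right)} = \left(-1\right) \left(-10\right) = 10$)
$\frac{41467}{t{\left(L{\left(6,15 \right)},C{\left(\sqrt{4 - 7},4 \right)} \right)}} + \frac{772}{-36964} = \frac{41467}{10} + \frac{772}{-36964} = 41467 \cdot \frac{1}{10} + 772 \left(- \frac{1}{36964}\right) = \frac{41467}{10} - \frac{193}{9241} = \frac{383194617}{92410}$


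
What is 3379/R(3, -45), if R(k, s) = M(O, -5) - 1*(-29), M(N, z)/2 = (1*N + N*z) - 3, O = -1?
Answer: 109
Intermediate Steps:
M(N, z) = -6 + 2*N + 2*N*z (M(N, z) = 2*((1*N + N*z) - 3) = 2*((N + N*z) - 3) = 2*(-3 + N + N*z) = -6 + 2*N + 2*N*z)
R(k, s) = 31 (R(k, s) = (-6 + 2*(-1) + 2*(-1)*(-5)) - 1*(-29) = (-6 - 2 + 10) + 29 = 2 + 29 = 31)
3379/R(3, -45) = 3379/31 = 3379*(1/31) = 109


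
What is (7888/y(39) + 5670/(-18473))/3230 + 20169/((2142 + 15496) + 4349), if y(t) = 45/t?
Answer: 67686616642/22311491475 ≈ 3.0337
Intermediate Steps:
(7888/y(39) + 5670/(-18473))/3230 + 20169/((2142 + 15496) + 4349) = (7888/((45/39)) + 5670/(-18473))/3230 + 20169/((2142 + 15496) + 4349) = (7888/((45*(1/39))) + 5670*(-1/18473))*(1/3230) + 20169/(17638 + 4349) = (7888/(15/13) - 810/2639)*(1/3230) + 20169/21987 = (7888*(13/15) - 810/2639)*(1/3230) + 20169*(1/21987) = (102544/15 - 810/2639)*(1/3230) + 2241/2443 = (270601466/39585)*(1/3230) + 2241/2443 = 135300733/63929775 + 2241/2443 = 67686616642/22311491475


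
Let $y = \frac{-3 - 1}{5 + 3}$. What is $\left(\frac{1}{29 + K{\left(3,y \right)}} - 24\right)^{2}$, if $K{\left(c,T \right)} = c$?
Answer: $\frac{588289}{1024} \approx 574.5$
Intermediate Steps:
$y = - \frac{1}{2}$ ($y = - \frac{4}{8} = \left(-4\right) \frac{1}{8} = - \frac{1}{2} \approx -0.5$)
$\left(\frac{1}{29 + K{\left(3,y \right)}} - 24\right)^{2} = \left(\frac{1}{29 + 3} - 24\right)^{2} = \left(\frac{1}{32} - 24\right)^{2} = \left(- \frac{767}{32}\right)^{2} = \frac{588289}{1024}$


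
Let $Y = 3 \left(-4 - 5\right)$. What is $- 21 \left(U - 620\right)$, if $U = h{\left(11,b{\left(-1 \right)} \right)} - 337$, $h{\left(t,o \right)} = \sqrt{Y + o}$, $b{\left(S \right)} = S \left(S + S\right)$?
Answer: $20097 - 105 i \approx 20097.0 - 105.0 i$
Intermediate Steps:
$b{\left(S \right)} = 2 S^{2}$ ($b{\left(S \right)} = S 2 S = 2 S^{2}$)
$Y = -27$ ($Y = 3 \left(-9\right) = -27$)
$h{\left(t,o \right)} = \sqrt{-27 + o}$
$U = -337 + 5 i$ ($U = \sqrt{-27 + 2 \left(-1\right)^{2}} - 337 = \sqrt{-27 + 2 \cdot 1} - 337 = \sqrt{-27 + 2} - 337 = \sqrt{-25} - 337 = 5 i - 337 = -337 + 5 i \approx -337.0 + 5.0 i$)
$- 21 \left(U - 620\right) = - 21 \left(\left(-337 + 5 i\right) - 620\right) = - 21 \left(-957 + 5 i\right) = 20097 - 105 i$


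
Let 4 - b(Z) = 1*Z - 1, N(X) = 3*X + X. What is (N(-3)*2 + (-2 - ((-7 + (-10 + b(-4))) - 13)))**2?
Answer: 25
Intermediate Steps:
N(X) = 4*X
b(Z) = 5 - Z (b(Z) = 4 - (1*Z - 1) = 4 - (Z - 1) = 4 - (-1 + Z) = 4 + (1 - Z) = 5 - Z)
(N(-3)*2 + (-2 - ((-7 + (-10 + b(-4))) - 13)))**2 = ((4*(-3))*2 + (-2 - ((-7 + (-10 + (5 - 1*(-4)))) - 13)))**2 = (-12*2 + (-2 - ((-7 + (-10 + (5 + 4))) - 13)))**2 = (-24 + (-2 - ((-7 + (-10 + 9)) - 13)))**2 = (-24 + (-2 - ((-7 - 1) - 13)))**2 = (-24 + (-2 - (-8 - 13)))**2 = (-24 + (-2 - 1*(-21)))**2 = (-24 + (-2 + 21))**2 = (-24 + 19)**2 = (-5)**2 = 25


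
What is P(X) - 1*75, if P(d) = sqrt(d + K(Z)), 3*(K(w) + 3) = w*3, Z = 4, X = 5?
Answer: -75 + sqrt(6) ≈ -72.551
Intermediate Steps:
K(w) = -3 + w (K(w) = -3 + (w*3)/3 = -3 + (3*w)/3 = -3 + w)
P(d) = sqrt(1 + d) (P(d) = sqrt(d + (-3 + 4)) = sqrt(d + 1) = sqrt(1 + d))
P(X) - 1*75 = sqrt(1 + 5) - 1*75 = sqrt(6) - 75 = -75 + sqrt(6)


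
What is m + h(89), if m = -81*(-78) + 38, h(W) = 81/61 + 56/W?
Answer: 34517349/5429 ≈ 6358.0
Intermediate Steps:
h(W) = 81/61 + 56/W (h(W) = 81*(1/61) + 56/W = 81/61 + 56/W)
m = 6356 (m = 6318 + 38 = 6356)
m + h(89) = 6356 + (81/61 + 56/89) = 6356 + 10625/5429 = 34517349/5429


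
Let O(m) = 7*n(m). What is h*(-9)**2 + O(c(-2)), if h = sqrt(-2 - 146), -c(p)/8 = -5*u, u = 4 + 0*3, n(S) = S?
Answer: 1120 + 162*I*sqrt(37) ≈ 1120.0 + 985.41*I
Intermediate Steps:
u = 4 (u = 4 + 0 = 4)
c(p) = 160 (c(p) = -(-40)*4 = -8*(-20) = 160)
h = 2*I*sqrt(37) (h = sqrt(-148) = 2*I*sqrt(37) ≈ 12.166*I)
O(m) = 7*m
h*(-9)**2 + O(c(-2)) = (2*I*sqrt(37))*(-9)**2 + 7*160 = (2*I*sqrt(37))*81 + 1120 = 162*I*sqrt(37) + 1120 = 1120 + 162*I*sqrt(37)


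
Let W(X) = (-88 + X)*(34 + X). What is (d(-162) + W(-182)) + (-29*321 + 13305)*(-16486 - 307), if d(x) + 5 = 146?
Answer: -67064727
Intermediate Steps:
d(x) = 141 (d(x) = -5 + 146 = 141)
(d(-162) + W(-182)) + (-29*321 + 13305)*(-16486 - 307) = (141 + (-2992 + (-182)² - 54*(-182))) + (-29*321 + 13305)*(-16486 - 307) = (141 + (-2992 + 33124 + 9828)) + (-9309 + 13305)*(-16793) = (141 + 39960) + 3996*(-16793) = 40101 - 67104828 = -67064727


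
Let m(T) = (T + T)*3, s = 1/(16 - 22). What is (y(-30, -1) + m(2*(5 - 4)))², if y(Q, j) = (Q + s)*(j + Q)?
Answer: 32296489/36 ≈ 8.9713e+5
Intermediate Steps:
s = -⅙ (s = 1/(-6) = -⅙ ≈ -0.16667)
m(T) = 6*T (m(T) = (2*T)*3 = 6*T)
y(Q, j) = (-⅙ + Q)*(Q + j) (y(Q, j) = (Q - ⅙)*(j + Q) = (-⅙ + Q)*(Q + j))
(y(-30, -1) + m(2*(5 - 4)))² = (((-30)² - ⅙*(-30) - ⅙*(-1) - 30*(-1)) + 6*(2*(5 - 4)))² = ((900 + 5 + ⅙ + 30) + 6*(2*1))² = (5611/6 + 6*2)² = (5611/6 + 12)² = (5683/6)² = 32296489/36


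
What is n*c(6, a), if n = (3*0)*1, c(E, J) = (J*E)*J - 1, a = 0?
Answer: 0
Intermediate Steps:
c(E, J) = -1 + E*J² (c(E, J) = (E*J)*J - 1 = E*J² - 1 = -1 + E*J²)
n = 0 (n = 0*1 = 0)
n*c(6, a) = 0*(-1 + 6*0²) = 0*(-1 + 6*0) = 0*(-1 + 0) = 0*(-1) = 0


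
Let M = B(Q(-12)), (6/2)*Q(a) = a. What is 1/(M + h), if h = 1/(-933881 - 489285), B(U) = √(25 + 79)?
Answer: 1423166/210641752209823 + 4050802927112*√26/210641752209823 ≈ 0.098058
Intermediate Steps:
Q(a) = a/3
B(U) = 2*√26 (B(U) = √104 = 2*√26)
M = 2*√26 ≈ 10.198
h = -1/1423166 (h = 1/(-1423166) = -1/1423166 ≈ -7.0266e-7)
1/(M + h) = 1/(2*√26 - 1/1423166) = 1/(-1/1423166 + 2*√26)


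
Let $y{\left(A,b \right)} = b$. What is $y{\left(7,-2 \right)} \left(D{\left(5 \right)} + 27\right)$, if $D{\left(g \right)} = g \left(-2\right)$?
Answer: $-34$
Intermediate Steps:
$D{\left(g \right)} = - 2 g$
$y{\left(7,-2 \right)} \left(D{\left(5 \right)} + 27\right) = - 2 \left(\left(-2\right) 5 + 27\right) = - 2 \left(-10 + 27\right) = \left(-2\right) 17 = -34$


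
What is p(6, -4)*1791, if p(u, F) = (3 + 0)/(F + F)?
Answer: -5373/8 ≈ -671.63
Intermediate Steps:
p(u, F) = 3/(2*F) (p(u, F) = 3/((2*F)) = 3*(1/(2*F)) = 3/(2*F))
p(6, -4)*1791 = ((3/2)/(-4))*1791 = ((3/2)*(-¼))*1791 = -3/8*1791 = -5373/8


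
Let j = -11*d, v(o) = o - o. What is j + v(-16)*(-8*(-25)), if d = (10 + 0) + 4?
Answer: -154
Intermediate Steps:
v(o) = 0
d = 14 (d = 10 + 4 = 14)
j = -154 (j = -11*14 = -154)
j + v(-16)*(-8*(-25)) = -154 + 0*(-8*(-25)) = -154 + 0*200 = -154 + 0 = -154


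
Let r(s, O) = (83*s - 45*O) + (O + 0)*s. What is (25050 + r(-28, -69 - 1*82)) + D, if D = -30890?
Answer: 2859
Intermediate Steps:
r(s, O) = -45*O + 83*s + O*s (r(s, O) = (-45*O + 83*s) + O*s = -45*O + 83*s + O*s)
(25050 + r(-28, -69 - 1*82)) + D = (25050 + (-45*(-69 - 1*82) + 83*(-28) + (-69 - 1*82)*(-28))) - 30890 = (25050 + (-45*(-69 - 82) - 2324 + (-69 - 82)*(-28))) - 30890 = (25050 + (-45*(-151) - 2324 - 151*(-28))) - 30890 = (25050 + (6795 - 2324 + 4228)) - 30890 = (25050 + 8699) - 30890 = 33749 - 30890 = 2859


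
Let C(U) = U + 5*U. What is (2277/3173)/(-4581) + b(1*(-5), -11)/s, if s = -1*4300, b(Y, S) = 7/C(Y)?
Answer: -21331601/208342353000 ≈ -0.00010239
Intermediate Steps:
C(U) = 6*U
b(Y, S) = 7/(6*Y) (b(Y, S) = 7/((6*Y)) = 7*(1/(6*Y)) = 7/(6*Y))
s = -4300
(2277/3173)/(-4581) + b(1*(-5), -11)/s = (2277/3173)/(-4581) + (7/(6*((1*(-5)))))/(-4300) = (2277*(1/3173))*(-1/4581) + ((7/6)/(-5))*(-1/4300) = (2277/3173)*(-1/4581) + ((7/6)*(-⅕))*(-1/4300) = -253/1615057 - 7/30*(-1/4300) = -253/1615057 + 7/129000 = -21331601/208342353000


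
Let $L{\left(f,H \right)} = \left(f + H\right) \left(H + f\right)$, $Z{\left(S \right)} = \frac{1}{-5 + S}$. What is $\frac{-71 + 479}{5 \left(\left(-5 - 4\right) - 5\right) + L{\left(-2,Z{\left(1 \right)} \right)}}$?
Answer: $- \frac{6528}{1039} \approx -6.283$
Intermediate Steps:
$L{\left(f,H \right)} = \left(H + f\right)^{2}$ ($L{\left(f,H \right)} = \left(H + f\right) \left(H + f\right) = \left(H + f\right)^{2}$)
$\frac{-71 + 479}{5 \left(\left(-5 - 4\right) - 5\right) + L{\left(-2,Z{\left(1 \right)} \right)}} = \frac{-71 + 479}{5 \left(\left(-5 - 4\right) - 5\right) + \left(\frac{1}{-5 + 1} - 2\right)^{2}} = \frac{408}{5 \left(\left(-5 - 4\right) - 5\right) + \left(\frac{1}{-4} - 2\right)^{2}} = \frac{408}{5 \left(-9 - 5\right) + \left(- \frac{1}{4} - 2\right)^{2}} = \frac{408}{5 \left(-14\right) + \left(- \frac{9}{4}\right)^{2}} = \frac{408}{-70 + \frac{81}{16}} = \frac{408}{- \frac{1039}{16}} = 408 \left(- \frac{16}{1039}\right) = - \frac{6528}{1039}$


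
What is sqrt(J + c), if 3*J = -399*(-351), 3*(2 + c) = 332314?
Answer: sqrt(1417071)/3 ≈ 396.80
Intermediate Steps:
c = 332308/3 (c = -2 + (1/3)*332314 = -2 + 332314/3 = 332308/3 ≈ 1.1077e+5)
J = 46683 (J = (-399*(-351))/3 = (1/3)*140049 = 46683)
sqrt(J + c) = sqrt(46683 + 332308/3) = sqrt(472357/3) = sqrt(1417071)/3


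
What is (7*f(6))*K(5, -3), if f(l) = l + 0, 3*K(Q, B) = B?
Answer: -42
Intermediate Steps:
K(Q, B) = B/3
f(l) = l
(7*f(6))*K(5, -3) = (7*6)*((⅓)*(-3)) = 42*(-1) = -42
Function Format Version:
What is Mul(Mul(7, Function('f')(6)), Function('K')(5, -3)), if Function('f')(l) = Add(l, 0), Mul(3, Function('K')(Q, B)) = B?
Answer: -42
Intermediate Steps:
Function('K')(Q, B) = Mul(Rational(1, 3), B)
Function('f')(l) = l
Mul(Mul(7, Function('f')(6)), Function('K')(5, -3)) = Mul(Mul(7, 6), Mul(Rational(1, 3), -3)) = Mul(42, -1) = -42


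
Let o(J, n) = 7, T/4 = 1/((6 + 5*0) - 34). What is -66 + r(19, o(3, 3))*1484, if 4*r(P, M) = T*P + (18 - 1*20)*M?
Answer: -6267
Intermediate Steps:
T = -⅐ (T = 4/((6 + 5*0) - 34) = 4/((6 + 0) - 34) = 4/(6 - 34) = 4/(-28) = 4*(-1/28) = -⅐ ≈ -0.14286)
r(P, M) = -M/2 - P/28 (r(P, M) = (-P/7 + (18 - 1*20)*M)/4 = (-P/7 + (18 - 20)*M)/4 = (-P/7 - 2*M)/4 = (-2*M - P/7)/4 = -M/2 - P/28)
-66 + r(19, o(3, 3))*1484 = -66 + (-½*7 - 1/28*19)*1484 = -66 + (-7/2 - 19/28)*1484 = -66 - 117/28*1484 = -66 - 6201 = -6267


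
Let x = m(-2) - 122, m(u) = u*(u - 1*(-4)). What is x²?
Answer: 15876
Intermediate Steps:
m(u) = u*(4 + u) (m(u) = u*(u + 4) = u*(4 + u))
x = -126 (x = -2*(4 - 2) - 122 = -2*2 - 122 = -4 - 122 = -126)
x² = (-126)² = 15876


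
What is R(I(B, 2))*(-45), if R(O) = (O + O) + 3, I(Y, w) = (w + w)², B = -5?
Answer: -1575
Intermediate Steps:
I(Y, w) = 4*w² (I(Y, w) = (2*w)² = 4*w²)
R(O) = 3 + 2*O (R(O) = 2*O + 3 = 3 + 2*O)
R(I(B, 2))*(-45) = (3 + 2*(4*2²))*(-45) = (3 + 2*(4*4))*(-45) = (3 + 2*16)*(-45) = (3 + 32)*(-45) = 35*(-45) = -1575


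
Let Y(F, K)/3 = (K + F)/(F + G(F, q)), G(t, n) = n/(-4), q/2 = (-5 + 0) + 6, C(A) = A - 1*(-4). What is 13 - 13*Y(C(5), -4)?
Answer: -169/17 ≈ -9.9412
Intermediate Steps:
C(A) = 4 + A (C(A) = A + 4 = 4 + A)
q = 2 (q = 2*((-5 + 0) + 6) = 2*(-5 + 6) = 2*1 = 2)
G(t, n) = -n/4 (G(t, n) = n*(-¼) = -n/4)
Y(F, K) = 3*(F + K)/(-½ + F) (Y(F, K) = 3*((K + F)/(F - ¼*2)) = 3*((F + K)/(F - ½)) = 3*((F + K)/(-½ + F)) = 3*(F + K)/(-½ + F))
13 - 13*Y(C(5), -4) = 13 - 78*((4 + 5) - 4)/(-1 + 2*(4 + 5)) = 13 - 78*(9 - 4)/(-1 + 2*9) = 13 - 78*5/(-1 + 18) = 13 - 78*5/17 = 13 - 13*30/17 = 13 - 390/17 = -169/17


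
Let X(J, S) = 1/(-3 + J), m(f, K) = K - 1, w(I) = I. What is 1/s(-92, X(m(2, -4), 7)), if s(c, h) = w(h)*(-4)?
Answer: 2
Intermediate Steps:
m(f, K) = -1 + K
s(c, h) = -4*h (s(c, h) = h*(-4) = -4*h)
1/s(-92, X(m(2, -4), 7)) = 1/(-4/(-3 + (-1 - 4))) = 1/(-4/(-3 - 5)) = 1/(-4/(-8)) = 1/(-4*(-⅛)) = 1/(½) = 2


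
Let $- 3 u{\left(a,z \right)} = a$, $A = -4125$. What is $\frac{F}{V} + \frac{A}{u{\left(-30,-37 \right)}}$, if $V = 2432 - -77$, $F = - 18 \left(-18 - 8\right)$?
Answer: $- \frac{159153}{386} \approx -412.31$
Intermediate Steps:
$u{\left(a,z \right)} = - \frac{a}{3}$
$F = 468$ ($F = \left(-18\right) \left(-26\right) = 468$)
$V = 2509$ ($V = 2432 + 77 = 2509$)
$\frac{F}{V} + \frac{A}{u{\left(-30,-37 \right)}} = \frac{468}{2509} - \frac{4125}{\left(- \frac{1}{3}\right) \left(-30\right)} = 468 \cdot \frac{1}{2509} - \frac{4125}{10} = \frac{36}{193} - \frac{825}{2} = - \frac{159153}{386}$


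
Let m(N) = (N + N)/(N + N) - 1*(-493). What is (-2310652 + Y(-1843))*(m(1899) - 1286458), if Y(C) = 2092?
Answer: 2968725051840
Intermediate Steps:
m(N) = 494 (m(N) = (2*N)/((2*N)) + 493 = (2*N)*(1/(2*N)) + 493 = 1 + 493 = 494)
(-2310652 + Y(-1843))*(m(1899) - 1286458) = (-2310652 + 2092)*(494 - 1286458) = -2308560*(-1285964) = 2968725051840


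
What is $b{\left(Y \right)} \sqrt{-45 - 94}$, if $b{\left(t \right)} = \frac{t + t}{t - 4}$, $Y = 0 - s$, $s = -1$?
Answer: $- \frac{2 i \sqrt{139}}{3} \approx - 7.8599 i$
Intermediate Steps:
$Y = 1$ ($Y = 0 - -1 = 0 + 1 = 1$)
$b{\left(t \right)} = \frac{2 t}{-4 + t}$
$b{\left(Y \right)} \sqrt{-45 - 94} = 2 \cdot 1 \frac{1}{-4 + 1} \sqrt{-45 - 94} = 2 \cdot 1 \frac{1}{-3} \sqrt{-139} = 2 \cdot 1 \left(- \frac{1}{3}\right) i \sqrt{139} = - \frac{2 i \sqrt{139}}{3}$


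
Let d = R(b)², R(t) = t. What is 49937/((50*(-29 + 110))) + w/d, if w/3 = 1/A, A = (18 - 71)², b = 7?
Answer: 6873390767/557446050 ≈ 12.330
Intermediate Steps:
A = 2809 (A = (-53)² = 2809)
w = 3/2809 ≈ 0.0010680
d = 49 (d = 7² = 49)
49937/((50*(-29 + 110))) + w/d = 49937/((50*(-29 + 110))) + (3/2809)/49 = 49937/((50*81)) + (3/2809)*(1/49) = 49937/4050 + 3/137641 = 6873390767/557446050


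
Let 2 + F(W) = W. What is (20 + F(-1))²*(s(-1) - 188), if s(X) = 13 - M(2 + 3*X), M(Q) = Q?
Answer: -50286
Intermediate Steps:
F(W) = -2 + W
s(X) = 11 - 3*X (s(X) = 13 - (2 + 3*X) = 13 + (-2 - 3*X) = 11 - 3*X)
(20 + F(-1))²*(s(-1) - 188) = (20 + (-2 - 1))²*((11 - 3*(-1)) - 188) = (20 - 3)²*((11 + 3) - 188) = 17²*(14 - 188) = 289*(-174) = -50286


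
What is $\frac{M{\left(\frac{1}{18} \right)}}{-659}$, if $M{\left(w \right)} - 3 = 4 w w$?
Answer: $- \frac{244}{53379} \approx -0.0045711$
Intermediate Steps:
$M{\left(w \right)} = 3 + 4 w^{2}$ ($M{\left(w \right)} = 3 + 4 w w = 3 + 4 w^{2}$)
$\frac{M{\left(\frac{1}{18} \right)}}{-659} = \frac{3 + 4 \left(\frac{1}{18}\right)^{2}}{-659} = \left(3 + \frac{4}{324}\right) \left(- \frac{1}{659}\right) = \left(3 + 4 \cdot \frac{1}{324}\right) \left(- \frac{1}{659}\right) = \left(3 + \frac{1}{81}\right) \left(- \frac{1}{659}\right) = \frac{244}{81} \left(- \frac{1}{659}\right) = - \frac{244}{53379}$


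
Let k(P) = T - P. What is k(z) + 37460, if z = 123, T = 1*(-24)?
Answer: 37313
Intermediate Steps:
T = -24
k(P) = -24 - P
k(z) + 37460 = (-24 - 1*123) + 37460 = (-24 - 123) + 37460 = -147 + 37460 = 37313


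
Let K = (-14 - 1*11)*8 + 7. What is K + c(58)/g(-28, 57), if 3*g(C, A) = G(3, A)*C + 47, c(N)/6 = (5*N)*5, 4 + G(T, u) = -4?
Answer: -26203/271 ≈ -96.690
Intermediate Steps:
G(T, u) = -8 (G(T, u) = -4 - 4 = -8)
c(N) = 150*N (c(N) = 6*((5*N)*5) = 6*(25*N) = 150*N)
g(C, A) = 47/3 - 8*C/3 (g(C, A) = (-8*C + 47)/3 = (47 - 8*C)/3 = 47/3 - 8*C/3)
K = -193 (K = (-14 - 11)*8 + 7 = -25*8 + 7 = -200 + 7 = -193)
K + c(58)/g(-28, 57) = -193 + (150*58)/(47/3 - 8/3*(-28)) = -193 + 8700/(47/3 + 224/3) = -193 + 8700/(271/3) = -193 + 8700*(3/271) = -193 + 26100/271 = -26203/271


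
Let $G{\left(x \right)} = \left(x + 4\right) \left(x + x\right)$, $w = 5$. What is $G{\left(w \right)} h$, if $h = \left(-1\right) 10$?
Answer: $-900$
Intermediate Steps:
$G{\left(x \right)} = 2 x \left(4 + x\right)$ ($G{\left(x \right)} = \left(4 + x\right) 2 x = 2 x \left(4 + x\right)$)
$h = -10$
$G{\left(w \right)} h = 2 \cdot 5 \left(4 + 5\right) \left(-10\right) = 2 \cdot 5 \cdot 9 \left(-10\right) = 90 \left(-10\right) = -900$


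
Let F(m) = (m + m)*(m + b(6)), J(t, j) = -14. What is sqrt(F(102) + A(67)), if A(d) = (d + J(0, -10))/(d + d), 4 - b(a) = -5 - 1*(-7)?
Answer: sqrt(380961598)/134 ≈ 145.66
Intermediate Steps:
b(a) = 2 (b(a) = 4 - (-5 - 1*(-7)) = 4 - (-5 + 7) = 4 - 1*2 = 4 - 2 = 2)
F(m) = 2*m*(2 + m) (F(m) = (m + m)*(m + 2) = (2*m)*(2 + m) = 2*m*(2 + m))
A(d) = (-14 + d)/(2*d) (A(d) = (d - 14)/(d + d) = (-14 + d)/((2*d)) = (-14 + d)*(1/(2*d)) = (-14 + d)/(2*d))
sqrt(F(102) + A(67)) = sqrt(2*102*(2 + 102) + (1/2)*(-14 + 67)/67) = sqrt(2*102*104 + (1/2)*(1/67)*53) = sqrt(21216 + 53/134) = sqrt(2842997/134) = sqrt(380961598)/134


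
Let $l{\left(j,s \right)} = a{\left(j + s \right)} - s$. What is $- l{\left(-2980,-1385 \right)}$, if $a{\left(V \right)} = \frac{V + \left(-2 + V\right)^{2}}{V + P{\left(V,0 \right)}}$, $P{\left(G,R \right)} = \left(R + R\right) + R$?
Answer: $\frac{13020799}{4365} \approx 2983.0$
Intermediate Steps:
$P{\left(G,R \right)} = 3 R$ ($P{\left(G,R \right)} = 2 R + R = 3 R$)
$a{\left(V \right)} = \frac{V + \left(-2 + V\right)^{2}}{V}$ ($a{\left(V \right)} = \frac{V + \left(-2 + V\right)^{2}}{V + 3 \cdot 0} = \frac{V + \left(-2 + V\right)^{2}}{V + 0} = \frac{V + \left(-2 + V\right)^{2}}{V}$)
$l{\left(j,s \right)} = - s + \frac{j + s + \left(-2 + j + s\right)^{2}}{j + s}$ ($l{\left(j,s \right)} = \frac{\left(j + s\right) + \left(-2 + \left(j + s\right)\right)^{2}}{j + s} - s = \frac{\left(j + s\right) + \left(-2 + j + s\right)^{2}}{j + s} - s = \frac{j + s + \left(-2 + j + s\right)^{2}}{j + s} - s = - s + \frac{j + s + \left(-2 + j + s\right)^{2}}{j + s}$)
$- l{\left(-2980,-1385 \right)} = - \frac{-2980 - 1385 + \left(-2 - 2980 - 1385\right)^{2} - - 1385 \left(-2980 - 1385\right)}{-2980 - 1385} = - \frac{-2980 - 1385 + \left(-4367\right)^{2} - \left(-1385\right) \left(-4365\right)}{-4365} = - \frac{\left(-1\right) \left(-2980 - 1385 + 19070689 - 6045525\right)}{4365} = - \frac{\left(-1\right) 13020799}{4365} = \left(-1\right) \left(- \frac{13020799}{4365}\right) = \frac{13020799}{4365}$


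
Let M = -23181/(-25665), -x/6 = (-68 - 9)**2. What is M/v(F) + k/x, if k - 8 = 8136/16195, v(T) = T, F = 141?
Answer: 142852997921/23164958413905 ≈ 0.0061668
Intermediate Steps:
x = -35574 (x = -6*(-68 - 9)**2 = -6*(-77)**2 = -6*5929 = -35574)
k = 137696/16195 (k = 8 + 8136/16195 = 137696/16195 ≈ 8.5024)
M = 7727/8555 (M = -23181*(-1/25665) = 7727/8555 ≈ 0.90321)
M/v(F) + k/x = (7727/8555)/141 + (137696/16195)/(-35574) = (7727/8555)*(1/141) + (137696/16195)*(-1/35574) = 7727/1206255 - 68848/288060465 = 142852997921/23164958413905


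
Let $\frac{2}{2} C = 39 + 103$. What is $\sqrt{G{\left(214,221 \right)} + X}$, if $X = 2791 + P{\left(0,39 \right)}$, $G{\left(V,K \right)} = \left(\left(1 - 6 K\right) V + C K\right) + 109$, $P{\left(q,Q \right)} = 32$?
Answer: $2 i \sqrt{62309} \approx 499.24 i$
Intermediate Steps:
$C = 142$ ($C = 39 + 103 = 142$)
$G{\left(V,K \right)} = 109 + 142 K + V \left(1 - 6 K\right)$ ($G{\left(V,K \right)} = \left(\left(1 - 6 K\right) V + 142 K\right) + 109 = \left(V \left(1 - 6 K\right) + 142 K\right) + 109 = \left(142 K + V \left(1 - 6 K\right)\right) + 109 = 109 + 142 K + V \left(1 - 6 K\right)$)
$X = 2823$ ($X = 2791 + 32 = 2823$)
$\sqrt{G{\left(214,221 \right)} + X} = \sqrt{\left(109 + 214 + 142 \cdot 221 - 1326 \cdot 214\right) + 2823} = \sqrt{\left(109 + 214 + 31382 - 283764\right) + 2823} = \sqrt{-252059 + 2823} = \sqrt{-249236} = 2 i \sqrt{62309}$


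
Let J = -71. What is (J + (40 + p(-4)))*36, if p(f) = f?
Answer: -1260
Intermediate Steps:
(J + (40 + p(-4)))*36 = (-71 + (40 - 4))*36 = (-71 + 36)*36 = -35*36 = -1260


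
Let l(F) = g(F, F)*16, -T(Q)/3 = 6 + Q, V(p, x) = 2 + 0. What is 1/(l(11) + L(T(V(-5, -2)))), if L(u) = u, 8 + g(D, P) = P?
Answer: 1/24 ≈ 0.041667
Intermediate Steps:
g(D, P) = -8 + P
V(p, x) = 2
T(Q) = -18 - 3*Q (T(Q) = -3*(6 + Q) = -18 - 3*Q)
l(F) = -128 + 16*F (l(F) = (-8 + F)*16 = -128 + 16*F)
1/(l(11) + L(T(V(-5, -2)))) = 1/((-128 + 16*11) + (-18 - 3*2)) = 1/((-128 + 176) + (-18 - 6)) = 1/(48 - 24) = 1/24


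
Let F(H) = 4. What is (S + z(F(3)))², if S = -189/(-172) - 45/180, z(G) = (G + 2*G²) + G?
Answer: 12341169/7396 ≈ 1668.6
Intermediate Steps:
z(G) = 2*G + 2*G²
S = 73/86 (S = -189*(-1/172) - 45*1/180 = 189/172 - ¼ = 73/86 ≈ 0.84884)
(S + z(F(3)))² = (73/86 + 2*4*(1 + 4))² = (73/86 + 2*4*5)² = (73/86 + 40)² = (3513/86)² = 12341169/7396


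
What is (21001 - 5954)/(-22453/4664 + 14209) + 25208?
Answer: 1670057905392/66248323 ≈ 25209.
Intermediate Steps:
(21001 - 5954)/(-22453/4664 + 14209) + 25208 = 15047/(-22453*1/4664 + 14209) + 25208 = 15047/(-22453/4664 + 14209) + 25208 = 15047/(66248323/4664) + 25208 = 15047*(4664/66248323) + 25208 = 70179208/66248323 + 25208 = 1670057905392/66248323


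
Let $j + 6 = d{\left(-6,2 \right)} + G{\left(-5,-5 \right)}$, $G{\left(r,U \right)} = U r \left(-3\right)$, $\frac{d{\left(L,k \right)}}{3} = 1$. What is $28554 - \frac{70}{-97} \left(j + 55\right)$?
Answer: $\frac{2768128}{97} \approx 28537.0$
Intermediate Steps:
$d{\left(L,k \right)} = 3$ ($d{\left(L,k \right)} = 3 \cdot 1 = 3$)
$G{\left(r,U \right)} = - 3 U r$
$j = -78$ ($j = -6 + \left(3 - \left(-15\right) \left(-5\right)\right) = -6 + \left(3 - 75\right) = -6 - 72 = -78$)
$28554 - \frac{70}{-97} \left(j + 55\right) = 28554 - \frac{70}{-97} \left(-78 + 55\right) = 28554 - 70 \left(- \frac{1}{97}\right) \left(-23\right) = 28554 - \left(- \frac{70}{97}\right) \left(-23\right) = 28554 - \frac{1610}{97} = \frac{2768128}{97}$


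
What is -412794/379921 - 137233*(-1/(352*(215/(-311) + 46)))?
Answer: 199540180465/26541131232 ≈ 7.5182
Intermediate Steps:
-412794/379921 - 137233*(-1/(352*(215/(-311) + 46))) = -412794*1/379921 - 137233*(-1/(352*(215*(-1/311) + 46))) = -5814/5351 - 137233*(-1/(352*(-215/311 + 46))) = -5814/5351 - 137233/((14091/311)*(-352)) = -5814/5351 - 137233/(-4960032/311) = -5814/5351 - 137233*(-311/4960032) = -5814/5351 + 42679463/4960032 = 199540180465/26541131232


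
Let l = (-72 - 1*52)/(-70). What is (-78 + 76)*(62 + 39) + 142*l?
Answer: 1734/35 ≈ 49.543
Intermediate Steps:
l = 62/35 (l = (-72 - 52)*(-1/70) = -124*(-1/70) = 62/35 ≈ 1.7714)
(-78 + 76)*(62 + 39) + 142*l = (-78 + 76)*(62 + 39) + 142*(62/35) = -2*101 + 8804/35 = -202 + 8804/35 = 1734/35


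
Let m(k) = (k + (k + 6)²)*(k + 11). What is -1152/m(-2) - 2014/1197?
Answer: -682/63 ≈ -10.825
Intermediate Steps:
m(k) = (11 + k)*(k + (6 + k)²) (m(k) = (k + (6 + k)²)*(11 + k) = (11 + k)*(k + (6 + k)²))
-1152/m(-2) - 2014/1197 = -1152/(396 + (-2)³ + 24*(-2)² + 179*(-2)) - 2014/1197 = -1152/(396 - 8 + 24*4 - 358) - 2014*1/1197 = -1152/(396 - 8 + 96 - 358) - 106/63 = -1152/126 - 106/63 = -1152*1/126 - 106/63 = -64/7 - 106/63 = -682/63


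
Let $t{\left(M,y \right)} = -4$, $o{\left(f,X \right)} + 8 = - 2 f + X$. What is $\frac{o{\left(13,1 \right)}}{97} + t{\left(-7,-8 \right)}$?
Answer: $- \frac{421}{97} \approx -4.3402$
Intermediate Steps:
$o{\left(f,X \right)} = -8 + X - 2 f$ ($o{\left(f,X \right)} = -8 + \left(- 2 f + X\right) = -8 + \left(X - 2 f\right) = -8 + X - 2 f$)
$\frac{o{\left(13,1 \right)}}{97} + t{\left(-7,-8 \right)} = \frac{-8 + 1 - 26}{97} - 4 = \left(-8 + 1 - 26\right) \frac{1}{97} - 4 = \left(-33\right) \frac{1}{97} - 4 = - \frac{33}{97} - 4 = - \frac{421}{97}$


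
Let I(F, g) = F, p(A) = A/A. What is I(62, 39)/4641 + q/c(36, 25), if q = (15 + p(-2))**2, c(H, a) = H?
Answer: 99194/13923 ≈ 7.1245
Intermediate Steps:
p(A) = 1
q = 256 (q = (15 + 1)**2 = 16**2 = 256)
I(62, 39)/4641 + q/c(36, 25) = 62/4641 + 256/36 = 62*(1/4641) + 256*(1/36) = 62/4641 + 64/9 = 99194/13923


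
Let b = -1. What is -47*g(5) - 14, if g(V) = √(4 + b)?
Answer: -14 - 47*√3 ≈ -95.406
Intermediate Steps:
g(V) = √3 (g(V) = √(4 - 1) = √3)
-47*g(5) - 14 = -47*√3 - 14 = -14 - 47*√3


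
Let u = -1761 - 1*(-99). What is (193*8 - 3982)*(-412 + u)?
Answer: 5056412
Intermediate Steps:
u = -1662 (u = -1761 + 99 = -1662)
(193*8 - 3982)*(-412 + u) = (193*8 - 3982)*(-412 - 1662) = (1544 - 3982)*(-2074) = -2438*(-2074) = 5056412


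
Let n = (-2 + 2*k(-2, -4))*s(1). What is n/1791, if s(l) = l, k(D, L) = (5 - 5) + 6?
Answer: 10/1791 ≈ 0.0055835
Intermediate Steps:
k(D, L) = 6 (k(D, L) = 0 + 6 = 6)
n = 10 (n = (-2 + 2*6)*1 = (-2 + 12)*1 = 10*1 = 10)
n/1791 = 10/1791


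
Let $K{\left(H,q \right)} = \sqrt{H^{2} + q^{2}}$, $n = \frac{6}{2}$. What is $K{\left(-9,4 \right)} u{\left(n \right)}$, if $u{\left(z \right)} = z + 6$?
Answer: $9 \sqrt{97} \approx 88.64$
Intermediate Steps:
$n = 3$ ($n = 6 \cdot \frac{1}{2} = 3$)
$u{\left(z \right)} = 6 + z$
$K{\left(-9,4 \right)} u{\left(n \right)} = \sqrt{\left(-9\right)^{2} + 4^{2}} \left(6 + 3\right) = \sqrt{81 + 16} \cdot 9 = \sqrt{97} \cdot 9 = 9 \sqrt{97}$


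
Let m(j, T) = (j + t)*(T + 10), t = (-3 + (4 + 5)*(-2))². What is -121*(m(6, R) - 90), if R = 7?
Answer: -908589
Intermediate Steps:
t = 441 (t = (-3 + 9*(-2))² = (-3 - 18)² = (-21)² = 441)
m(j, T) = (10 + T)*(441 + j) (m(j, T) = (j + 441)*(T + 10) = (441 + j)*(10 + T) = (10 + T)*(441 + j))
-121*(m(6, R) - 90) = -121*((4410 + 10*6 + 441*7 + 7*6) - 90) = -121*((4410 + 60 + 3087 + 42) - 90) = -121*(7599 - 90) = -121*7509 = -908589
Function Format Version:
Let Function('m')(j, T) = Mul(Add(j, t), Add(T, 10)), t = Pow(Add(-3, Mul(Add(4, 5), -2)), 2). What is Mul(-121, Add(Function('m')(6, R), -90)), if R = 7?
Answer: -908589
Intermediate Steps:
t = 441 (t = Pow(Add(-3, Mul(9, -2)), 2) = Pow(Add(-3, -18), 2) = Pow(-21, 2) = 441)
Function('m')(j, T) = Mul(Add(10, T), Add(441, j)) (Function('m')(j, T) = Mul(Add(j, 441), Add(T, 10)) = Mul(Add(441, j), Add(10, T)) = Mul(Add(10, T), Add(441, j)))
Mul(-121, Add(Function('m')(6, R), -90)) = Mul(-121, Add(Add(4410, Mul(10, 6), Mul(441, 7), Mul(7, 6)), -90)) = Mul(-121, Add(Add(4410, 60, 3087, 42), -90)) = Mul(-121, Add(7599, -90)) = Mul(-121, 7509) = -908589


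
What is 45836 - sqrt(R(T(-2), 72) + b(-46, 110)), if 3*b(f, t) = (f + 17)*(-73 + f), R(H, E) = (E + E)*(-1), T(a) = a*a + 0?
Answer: 45836 - sqrt(9057)/3 ≈ 45804.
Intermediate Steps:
T(a) = a**2 (T(a) = a**2 + 0 = a**2)
R(H, E) = -2*E (R(H, E) = (2*E)*(-1) = -2*E)
b(f, t) = (-73 + f)*(17 + f)/3 (b(f, t) = ((f + 17)*(-73 + f))/3 = ((17 + f)*(-73 + f))/3 = ((-73 + f)*(17 + f))/3 = (-73 + f)*(17 + f)/3)
45836 - sqrt(R(T(-2), 72) + b(-46, 110)) = 45836 - sqrt(-2*72 + (-1241/3 - 56/3*(-46) + (1/3)*(-46)**2)) = 45836 - sqrt(-144 + (-1241/3 + 2576/3 + (1/3)*2116)) = 45836 - sqrt(-144 + (-1241/3 + 2576/3 + 2116/3)) = 45836 - sqrt(-144 + 3451/3) = 45836 - sqrt(3019/3) = 45836 - sqrt(9057)/3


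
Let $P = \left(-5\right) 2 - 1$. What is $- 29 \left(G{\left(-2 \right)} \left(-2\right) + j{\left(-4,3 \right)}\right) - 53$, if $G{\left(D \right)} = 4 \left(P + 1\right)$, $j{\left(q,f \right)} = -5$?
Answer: $-2228$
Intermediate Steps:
$P = -11$ ($P = -10 - 1 = -11$)
$G{\left(D \right)} = -40$ ($G{\left(D \right)} = 4 \left(-11 + 1\right) = 4 \left(-10\right) = -40$)
$- 29 \left(G{\left(-2 \right)} \left(-2\right) + j{\left(-4,3 \right)}\right) - 53 = - 29 \left(\left(-40\right) \left(-2\right) - 5\right) - 53 = - 29 \left(80 - 5\right) - 53 = \left(-29\right) 75 - 53 = -2175 - 53 = -2228$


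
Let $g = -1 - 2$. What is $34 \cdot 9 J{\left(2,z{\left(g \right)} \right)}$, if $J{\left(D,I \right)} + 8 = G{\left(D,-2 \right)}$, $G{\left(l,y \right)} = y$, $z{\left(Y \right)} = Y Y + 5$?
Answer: $-3060$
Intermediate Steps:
$g = -3$ ($g = -1 - 2 = -3$)
$z{\left(Y \right)} = 5 + Y^{2}$ ($z{\left(Y \right)} = Y^{2} + 5 = 5 + Y^{2}$)
$J{\left(D,I \right)} = -10$ ($J{\left(D,I \right)} = -8 - 2 = -10$)
$34 \cdot 9 J{\left(2,z{\left(g \right)} \right)} = 34 \cdot 9 \left(-10\right) = 306 \left(-10\right) = -3060$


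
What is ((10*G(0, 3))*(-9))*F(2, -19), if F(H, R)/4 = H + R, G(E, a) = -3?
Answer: -18360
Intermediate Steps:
F(H, R) = 4*H + 4*R (F(H, R) = 4*(H + R) = 4*H + 4*R)
((10*G(0, 3))*(-9))*F(2, -19) = ((10*(-3))*(-9))*(4*2 + 4*(-19)) = (-30*(-9))*(8 - 76) = 270*(-68) = -18360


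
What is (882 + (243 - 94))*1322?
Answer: 1362982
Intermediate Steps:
(882 + (243 - 94))*1322 = (882 + 149)*1322 = 1031*1322 = 1362982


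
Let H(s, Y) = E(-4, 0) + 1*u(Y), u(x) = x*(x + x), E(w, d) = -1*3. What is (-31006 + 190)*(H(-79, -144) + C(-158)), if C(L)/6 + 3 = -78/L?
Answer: -100918178208/79 ≈ -1.2774e+9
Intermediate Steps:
E(w, d) = -3
u(x) = 2*x**2 (u(x) = x*(2*x) = 2*x**2)
C(L) = -18 - 468/L (C(L) = -18 + 6*(-78/L) = -18 - 468/L)
H(s, Y) = -3 + 2*Y**2 (H(s, Y) = -3 + 1*(2*Y**2) = -3 + 2*Y**2)
(-31006 + 190)*(H(-79, -144) + C(-158)) = (-31006 + 190)*((-3 + 2*(-144)**2) + (-18 - 468/(-158))) = -30816*((-3 + 2*20736) + (-18 - 468*(-1/158))) = -30816*((-3 + 41472) + (-18 + 234/79)) = -30816*(41469 - 1188/79) = -30816*3274863/79 = -100918178208/79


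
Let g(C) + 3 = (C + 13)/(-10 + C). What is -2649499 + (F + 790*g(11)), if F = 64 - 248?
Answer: -2633093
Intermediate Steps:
F = -184
g(C) = -3 + (13 + C)/(-10 + C) (g(C) = -3 + (C + 13)/(-10 + C) = -3 + (13 + C)/(-10 + C))
-2649499 + (F + 790*g(11)) = -2649499 + (-184 + 790*((43 - 2*11)/(-10 + 11))) = -2649499 + (-184 + 790*((43 - 22)/1)) = -2649499 + (-184 + 790*(1*21)) = -2649499 + (-184 + 790*21) = -2649499 + (-184 + 16590) = -2649499 + 16406 = -2633093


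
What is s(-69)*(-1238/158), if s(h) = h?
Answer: 42711/79 ≈ 540.65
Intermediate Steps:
s(-69)*(-1238/158) = -(-85422)/158 = -69*(-619/79) = 42711/79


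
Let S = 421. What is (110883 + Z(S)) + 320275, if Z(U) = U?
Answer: 431579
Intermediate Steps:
(110883 + Z(S)) + 320275 = (110883 + 421) + 320275 = 111304 + 320275 = 431579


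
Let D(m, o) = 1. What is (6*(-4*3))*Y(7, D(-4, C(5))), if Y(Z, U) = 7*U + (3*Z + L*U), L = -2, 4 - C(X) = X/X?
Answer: -1872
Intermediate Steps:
C(X) = 3 (C(X) = 4 - X/X = 4 - 1*1 = 4 - 1 = 3)
Y(Z, U) = 3*Z + 5*U (Y(Z, U) = 7*U + (3*Z - 2*U) = 7*U + (-2*U + 3*Z) = 3*Z + 5*U)
(6*(-4*3))*Y(7, D(-4, C(5))) = (6*(-4*3))*(3*7 + 5*1) = (6*(-12))*(21 + 5) = -72*26 = -1872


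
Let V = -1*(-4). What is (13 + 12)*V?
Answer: 100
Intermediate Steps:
V = 4
(13 + 12)*V = (13 + 12)*4 = 25*4 = 100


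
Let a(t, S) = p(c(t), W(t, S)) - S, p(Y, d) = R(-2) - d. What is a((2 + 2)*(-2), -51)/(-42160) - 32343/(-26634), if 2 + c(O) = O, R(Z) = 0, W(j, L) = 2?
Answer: 227045969/187148240 ≈ 1.2132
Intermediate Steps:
c(O) = -2 + O
p(Y, d) = -d (p(Y, d) = 0 - d = -d)
a(t, S) = -2 - S (a(t, S) = -1*2 - S = -2 - S)
a((2 + 2)*(-2), -51)/(-42160) - 32343/(-26634) = (-2 - 1*(-51))/(-42160) - 32343/(-26634) = (-2 + 51)*(-1/42160) - 32343*(-1/26634) = 49*(-1/42160) + 10781/8878 = -49/42160 + 10781/8878 = 227045969/187148240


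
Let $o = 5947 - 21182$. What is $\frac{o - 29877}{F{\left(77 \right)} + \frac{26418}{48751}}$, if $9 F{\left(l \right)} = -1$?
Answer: $- \frac{19793296008}{189011} \approx -1.0472 \cdot 10^{5}$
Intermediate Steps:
$F{\left(l \right)} = - \frac{1}{9}$ ($F{\left(l \right)} = \frac{1}{9} \left(-1\right) = - \frac{1}{9}$)
$o = -15235$
$\frac{o - 29877}{F{\left(77 \right)} + \frac{26418}{48751}} = \frac{-15235 - 29877}{- \frac{1}{9} + \frac{26418}{48751}} = - \frac{45112}{- \frac{1}{9} + 26418 \cdot \frac{1}{48751}} = - \frac{45112}{- \frac{1}{9} + \frac{26418}{48751}} = - \frac{45112}{\frac{189011}{438759}} = \left(-45112\right) \frac{438759}{189011} = - \frac{19793296008}{189011}$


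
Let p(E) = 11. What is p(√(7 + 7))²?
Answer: 121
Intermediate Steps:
p(√(7 + 7))² = 11² = 121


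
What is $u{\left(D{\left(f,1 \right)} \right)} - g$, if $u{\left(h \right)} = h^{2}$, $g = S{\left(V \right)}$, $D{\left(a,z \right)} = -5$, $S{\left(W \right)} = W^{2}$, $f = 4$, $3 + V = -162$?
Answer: $-27200$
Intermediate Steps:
$V = -165$ ($V = -3 - 162 = -165$)
$g = 27225$ ($g = \left(-165\right)^{2} = 27225$)
$u{\left(D{\left(f,1 \right)} \right)} - g = \left(-5\right)^{2} - 27225 = 25 - 27225 = -27200$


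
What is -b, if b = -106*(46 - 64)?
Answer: -1908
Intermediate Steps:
b = 1908 (b = -106*(-18) = 1908)
-b = -1*1908 = -1908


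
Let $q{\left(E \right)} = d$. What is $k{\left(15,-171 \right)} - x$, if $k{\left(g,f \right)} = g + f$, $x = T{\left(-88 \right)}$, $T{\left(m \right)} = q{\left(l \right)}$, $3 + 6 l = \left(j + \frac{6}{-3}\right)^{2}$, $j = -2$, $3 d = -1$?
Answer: $- \frac{467}{3} \approx -155.67$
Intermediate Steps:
$d = - \frac{1}{3}$ ($d = \frac{1}{3} \left(-1\right) = - \frac{1}{3} \approx -0.33333$)
$l = \frac{13}{6}$ ($l = - \frac{1}{2} + \frac{\left(-2 + \frac{6}{-3}\right)^{2}}{6} = - \frac{1}{2} + \frac{\left(-2 + 6 \left(- \frac{1}{3}\right)\right)^{2}}{6} = - \frac{1}{2} + \frac{\left(-2 - 2\right)^{2}}{6} = - \frac{1}{2} + \frac{\left(-4\right)^{2}}{6} = - \frac{1}{2} + \frac{1}{6} \cdot 16 = - \frac{1}{2} + \frac{8}{3} = \frac{13}{6} \approx 2.1667$)
$q{\left(E \right)} = - \frac{1}{3}$
$T{\left(m \right)} = - \frac{1}{3}$
$x = - \frac{1}{3} \approx -0.33333$
$k{\left(g,f \right)} = f + g$
$k{\left(15,-171 \right)} - x = \left(-171 + 15\right) - - \frac{1}{3} = -156 + \frac{1}{3} = - \frac{467}{3}$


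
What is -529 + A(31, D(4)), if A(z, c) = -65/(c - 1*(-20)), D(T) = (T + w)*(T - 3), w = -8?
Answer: -8529/16 ≈ -533.06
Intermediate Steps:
D(T) = (-8 + T)*(-3 + T) (D(T) = (T - 8)*(T - 3) = (-8 + T)*(-3 + T))
A(z, c) = -65/(20 + c) (A(z, c) = -65/(c + 20) = -65/(20 + c))
-529 + A(31, D(4)) = -529 - 65/(20 + (24 + 4² - 11*4)) = -529 - 65/(20 + (24 + 16 - 44)) = -529 - 65/(20 - 4) = -529 - 65/16 = -8529/16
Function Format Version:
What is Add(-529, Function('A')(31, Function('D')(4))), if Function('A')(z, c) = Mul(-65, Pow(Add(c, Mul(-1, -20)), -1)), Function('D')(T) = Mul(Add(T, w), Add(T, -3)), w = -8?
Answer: Rational(-8529, 16) ≈ -533.06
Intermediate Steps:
Function('D')(T) = Mul(Add(-8, T), Add(-3, T)) (Function('D')(T) = Mul(Add(T, -8), Add(T, -3)) = Mul(Add(-8, T), Add(-3, T)))
Function('A')(z, c) = Mul(-65, Pow(Add(20, c), -1)) (Function('A')(z, c) = Mul(-65, Pow(Add(c, 20), -1)) = Mul(-65, Pow(Add(20, c), -1)))
Add(-529, Function('A')(31, Function('D')(4))) = Add(-529, Mul(-65, Pow(Add(20, Add(24, Pow(4, 2), Mul(-11, 4))), -1))) = Add(-529, Mul(-65, Pow(Add(20, Add(24, 16, -44)), -1))) = Add(-529, Mul(-65, Pow(Add(20, -4), -1))) = Add(-529, Mul(-65, Pow(16, -1))) = Add(-529, Mul(-65, Rational(1, 16))) = Add(-529, Rational(-65, 16)) = Rational(-8529, 16)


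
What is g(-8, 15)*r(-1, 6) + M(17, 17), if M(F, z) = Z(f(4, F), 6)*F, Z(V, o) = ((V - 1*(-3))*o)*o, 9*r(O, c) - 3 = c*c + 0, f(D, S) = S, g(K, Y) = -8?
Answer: 36616/3 ≈ 12205.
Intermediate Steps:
r(O, c) = ⅓ + c²/9 (r(O, c) = ⅓ + (c*c + 0)/9 = ⅓ + (c² + 0)/9 = ⅓ + c²/9)
Z(V, o) = o²*(3 + V) (Z(V, o) = ((V + 3)*o)*o = ((3 + V)*o)*o = (o*(3 + V))*o = o²*(3 + V))
M(F, z) = F*(108 + 36*F) (M(F, z) = (6²*(3 + F))*F = (36*(3 + F))*F = (108 + 36*F)*F = F*(108 + 36*F))
g(-8, 15)*r(-1, 6) + M(17, 17) = -8*(⅓ + (⅑)*6²) + 36*17*(3 + 17) = -8*(⅓ + (⅑)*36) + 36*17*20 = -8*(⅓ + 4) + 12240 = -8*13/3 + 12240 = -104/3 + 12240 = 36616/3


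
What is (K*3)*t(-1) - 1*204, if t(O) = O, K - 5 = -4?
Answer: -207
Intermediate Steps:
K = 1 (K = 5 - 4 = 1)
(K*3)*t(-1) - 1*204 = (1*3)*(-1) - 1*204 = 3*(-1) - 204 = -3 - 204 = -207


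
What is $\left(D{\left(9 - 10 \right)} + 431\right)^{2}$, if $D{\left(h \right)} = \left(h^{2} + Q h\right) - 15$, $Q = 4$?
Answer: $170569$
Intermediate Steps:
$D{\left(h \right)} = -15 + h^{2} + 4 h$ ($D{\left(h \right)} = \left(h^{2} + 4 h\right) - 15 = -15 + h^{2} + 4 h$)
$\left(D{\left(9 - 10 \right)} + 431\right)^{2} = \left(\left(-15 + \left(9 - 10\right)^{2} + 4 \left(9 - 10\right)\right) + 431\right)^{2} = \left(\left(-15 + \left(-1\right)^{2} + 4 \left(-1\right)\right) + 431\right)^{2} = \left(\left(-15 + 1 - 4\right) + 431\right)^{2} = \left(-18 + 431\right)^{2} = 413^{2} = 170569$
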